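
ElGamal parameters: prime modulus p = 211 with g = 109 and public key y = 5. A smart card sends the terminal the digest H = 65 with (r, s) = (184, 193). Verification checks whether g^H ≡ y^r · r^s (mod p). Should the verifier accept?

accept

Left side g^H mod p:
109^2 = 11881 ≡ 65
109^4 ≡ 65^2 = 4225 ≡ 5
109^8 ≡ 5^2 = 25
109^16 ≡ 25^2 = 625 ≡ 203
109^32 ≡ 203^2 = 41209 ≡ 64
109^64 ≡ 64^2 = 4096 ≡ 87
65 = 64 + 1, so 109^65 ≡ 87·109 ≡ 199 (mod 211)
Right side y^r · r^s mod p:
5^2 = 25
5^4 ≡ 25^2 = 625 ≡ 203
5^8 ≡ 203^2 = 41209 ≡ 64
5^16 ≡ 64^2 = 4096 ≡ 87
5^32 ≡ 87^2 = 7569 ≡ 184
5^64 ≡ 184^2 = 33856 ≡ 96
5^128 ≡ 96^2 = 9216 ≡ 143
184 = 128 + 32 + 16 + 8, so 5^184 ≡ 143·184·87·64 ≡ 109 (mod 211)
184^2 = 33856 ≡ 96
184^4 ≡ 96^2 = 9216 ≡ 143
184^8 ≡ 143^2 = 20449 ≡ 193
184^16 ≡ 193^2 = 37249 ≡ 113
184^32 ≡ 113^2 = 12769 ≡ 109
184^64 ≡ 109^2 = 11881 ≡ 65
184^128 ≡ 65^2 = 4225 ≡ 5
193 = 128 + 64 + 1, so 184^193 ≡ 5·65·184 ≡ 87 (mod 211)
109·87 = 9483 ≡ 199 (mod 211)
199 ≡ 199 (mod 211), so the signature is genuine.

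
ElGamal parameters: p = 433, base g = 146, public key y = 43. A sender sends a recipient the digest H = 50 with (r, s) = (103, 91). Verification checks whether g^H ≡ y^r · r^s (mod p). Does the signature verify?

Left side g^H mod p:
146^2 = 21316 ≡ 99
146^4 ≡ 99^2 = 9801 ≡ 275
146^8 ≡ 275^2 = 75625 ≡ 283
146^16 ≡ 283^2 = 80089 ≡ 417
146^32 ≡ 417^2 = 173889 ≡ 256
50 = 32 + 16 + 2, so 146^50 ≡ 256·417·99 ≡ 217 (mod 433)
Right side y^r · r^s mod p:
43^2 = 1849 ≡ 117
43^4 ≡ 117^2 = 13689 ≡ 266
43^8 ≡ 266^2 = 70756 ≡ 177
43^16 ≡ 177^2 = 31329 ≡ 153
43^32 ≡ 153^2 = 23409 ≡ 27
43^64 ≡ 27^2 = 729 ≡ 296
103 = 64 + 32 + 4 + 2 + 1, so 43^103 ≡ 296·27·266·117·43 ≡ 90 (mod 433)
103^2 = 10609 ≡ 217
103^4 ≡ 217^2 = 47089 ≡ 325
103^8 ≡ 325^2 = 105625 ≡ 406
103^16 ≡ 406^2 = 164836 ≡ 296
103^32 ≡ 296^2 = 87616 ≡ 150
103^64 ≡ 150^2 = 22500 ≡ 417
91 = 64 + 16 + 8 + 2 + 1, so 103^91 ≡ 417·296·406·217·103 ≡ 344 (mod 433)
90·344 = 30960 ≡ 217 (mod 433)
217 ≡ 217 (mod 433), so the signature is genuine.

verifies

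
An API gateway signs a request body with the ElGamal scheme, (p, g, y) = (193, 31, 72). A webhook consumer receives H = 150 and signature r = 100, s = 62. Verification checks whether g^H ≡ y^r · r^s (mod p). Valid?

no

Left side g^H mod p:
Squares mod 193: 31^1≡31, 31^2≡189, 31^4≡16, 31^8≡63, 31^16≡109, 31^32≡108, 31^64≡84, 31^128≡108
150 = 128 + 16 + 4 + 2, so 31^150 ≡ 108·109·16·189 ≡ 64 (mod 193)
Right side y^r · r^s mod p:
Squares mod 193: 72^1≡72, 72^2≡166, 72^4≡150, 72^8≡112, 72^16≡192, 72^32≡1, 72^64≡1
100 = 64 + 32 + 4, so 72^100 ≡ 1·1·150 ≡ 150 (mod 193)
Squares mod 193: 100^1≡100, 100^2≡157, 100^4≡138, 100^8≡130, 100^16≡109, 100^32≡108
62 = 32 + 16 + 8 + 4 + 2, so 100^62 ≡ 108·109·130·138·157 ≡ 62 (mod 193)
150·62 = 9300 ≡ 36 (mod 193)
64 ≠ 36, so verification fails.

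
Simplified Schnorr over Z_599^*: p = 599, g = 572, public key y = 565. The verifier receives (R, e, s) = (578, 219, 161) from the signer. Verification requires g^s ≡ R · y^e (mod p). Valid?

yes

g^s mod p:
Squares mod 599: 572^1≡572, 572^2≡130, 572^4≡128, 572^8≡211, 572^16≡195, 572^32≡288, 572^64≡282, 572^128≡456
161 = 128 + 32 + 1, so 572^161 ≡ 456·288·572 ≡ 224 (mod 599)
R · y^e mod p:
Squares mod 599: 565^1≡565, 565^2≡557, 565^4≡566, 565^8≡490, 565^16≡500, 565^32≡217, 565^64≡367, 565^128≡513
219 = 128 + 64 + 16 + 8 + 2 + 1, so 565^219 ≡ 513·367·500·490·557·565 ≡ 189 (mod 599)
578·189 = 109242 ≡ 224 (mod 599)
224 ≡ 224 (mod 599); signature holds.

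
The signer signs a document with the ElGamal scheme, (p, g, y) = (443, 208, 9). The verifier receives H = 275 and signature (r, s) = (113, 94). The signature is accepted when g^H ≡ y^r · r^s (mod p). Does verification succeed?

passes

Left side g^H mod p:
208^2 = 43264 ≡ 293
208^4 ≡ 293^2 = 85849 ≡ 350
208^8 ≡ 350^2 = 122500 ≡ 232
208^16 ≡ 232^2 = 53824 ≡ 221
208^32 ≡ 221^2 = 48841 ≡ 111
208^64 ≡ 111^2 = 12321 ≡ 360
208^128 ≡ 360^2 = 129600 ≡ 244
208^256 ≡ 244^2 = 59536 ≡ 174
275 = 256 + 16 + 2 + 1, so 208^275 ≡ 174·221·293·208 ≡ 139 (mod 443)
Right side y^r · r^s mod p:
9^2 = 81
9^4 ≡ 81^2 = 6561 ≡ 359
9^8 ≡ 359^2 = 128881 ≡ 411
9^16 ≡ 411^2 = 168921 ≡ 138
9^32 ≡ 138^2 = 19044 ≡ 438
9^64 ≡ 438^2 = 191844 ≡ 25
113 = 64 + 32 + 16 + 1, so 9^113 ≡ 25·438·138·9 ≡ 243 (mod 443)
113^2 = 12769 ≡ 365
113^4 ≡ 365^2 = 133225 ≡ 325
113^8 ≡ 325^2 = 105625 ≡ 191
113^16 ≡ 191^2 = 36481 ≡ 155
113^32 ≡ 155^2 = 24025 ≡ 103
113^64 ≡ 103^2 = 10609 ≡ 420
94 = 64 + 16 + 8 + 4 + 2, so 113^94 ≡ 420·155·191·325·365 ≡ 161 (mod 443)
243·161 = 39123 ≡ 139 (mod 443)
139 ≡ 139 (mod 443), so the signature is genuine.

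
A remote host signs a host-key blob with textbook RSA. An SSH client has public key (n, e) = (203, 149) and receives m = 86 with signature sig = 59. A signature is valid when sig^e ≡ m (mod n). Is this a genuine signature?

sig^2 ≡ 59^2 = 3481 ≡ 30
sig^4 ≡ 30^2 = 900 ≡ 88
sig^8 ≡ 88^2 = 7744 ≡ 30
sig^16 ≡ 30^2 = 900 ≡ 88
sig^32 ≡ 88^2 = 7744 ≡ 30
sig^64 ≡ 30^2 = 900 ≡ 88
sig^128 ≡ 88^2 = 7744 ≡ 30
149 = 128 + 16 + 4 + 1, so sig^149 ≡ 30·88·88·59 ≡ 117 (mod 203)
The recovered value 117 does not match the digest 86.

forged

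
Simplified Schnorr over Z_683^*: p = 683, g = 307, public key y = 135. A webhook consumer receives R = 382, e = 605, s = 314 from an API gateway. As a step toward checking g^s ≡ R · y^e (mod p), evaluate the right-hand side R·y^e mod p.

215

135^2 = 18225 ≡ 467
135^4 ≡ 467^2 = 218089 ≡ 212
135^8 ≡ 212^2 = 44944 ≡ 549
135^16 ≡ 549^2 = 301401 ≡ 198
135^32 ≡ 198^2 = 39204 ≡ 273
135^64 ≡ 273^2 = 74529 ≡ 82
135^128 ≡ 82^2 = 6724 ≡ 577
135^256 ≡ 577^2 = 332929 ≡ 308
135^512 ≡ 308^2 = 94864 ≡ 610
605 = 512 + 64 + 16 + 8 + 4 + 1, so 135^605 ≡ 610·82·198·549·212·135 ≡ 292 (mod 683)
R · y^e ≡ 382·292 = 111544 ≡ 215 (mod 683)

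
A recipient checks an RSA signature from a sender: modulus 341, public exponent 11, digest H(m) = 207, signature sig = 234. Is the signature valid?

sig^11 mod 341 = 146
146 ≠ 207, so verification fails.

invalid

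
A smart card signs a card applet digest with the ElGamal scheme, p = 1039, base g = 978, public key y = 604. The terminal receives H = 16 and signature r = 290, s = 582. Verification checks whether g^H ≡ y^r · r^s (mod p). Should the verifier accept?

accept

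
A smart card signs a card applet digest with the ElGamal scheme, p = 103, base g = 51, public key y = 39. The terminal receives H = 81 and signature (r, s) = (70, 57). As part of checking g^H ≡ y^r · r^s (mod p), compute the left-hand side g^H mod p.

31

51^2 = 2601 ≡ 26
51^4 ≡ 26^2 = 676 ≡ 58
51^8 ≡ 58^2 = 3364 ≡ 68
51^16 ≡ 68^2 = 4624 ≡ 92
51^32 ≡ 92^2 = 8464 ≡ 18
51^64 ≡ 18^2 = 324 ≡ 15
81 = 64 + 16 + 1, so 51^81 ≡ 15·92·51 ≡ 31 (mod 103)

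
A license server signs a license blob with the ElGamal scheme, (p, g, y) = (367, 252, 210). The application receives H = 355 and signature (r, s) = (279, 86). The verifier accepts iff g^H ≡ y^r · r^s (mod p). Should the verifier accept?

accept

Left side g^H mod p:
252^355 mod 367 = 289
Right side y^r · r^s mod p:
210^279 mod 367 = 63
279^86 mod 367 = 191
63·191 = 12033 ≡ 289 (mod 367)
289 ≡ 289 (mod 367), so the signature is genuine.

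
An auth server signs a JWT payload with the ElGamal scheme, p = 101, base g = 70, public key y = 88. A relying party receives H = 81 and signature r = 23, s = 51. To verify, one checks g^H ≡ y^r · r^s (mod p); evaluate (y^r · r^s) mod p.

Squares mod 101: 88^1≡88, 88^2≡68, 88^4≡79, 88^8≡80, 88^16≡37
23 = 16 + 4 + 2 + 1, so 88^23 ≡ 37·79·68·88 ≡ 52 (mod 101)
Squares mod 101: 23^1≡23, 23^2≡24, 23^4≡71, 23^8≡92, 23^16≡81, 23^32≡97
51 = 32 + 16 + 2 + 1, so 23^51 ≡ 97·81·24·23 ≡ 23 (mod 101)
y^r · r^s ≡ 52·23 = 1196 ≡ 85 (mod 101)

85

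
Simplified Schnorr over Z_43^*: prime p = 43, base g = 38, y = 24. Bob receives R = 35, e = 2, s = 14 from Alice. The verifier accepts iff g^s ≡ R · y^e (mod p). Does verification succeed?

passes

g^s mod p:
38^2 = 1444 ≡ 25
38^4 ≡ 25^2 = 625 ≡ 23
38^8 ≡ 23^2 = 529 ≡ 13
14 = 8 + 4 + 2, so 38^14 ≡ 13·23·25 ≡ 36 (mod 43)
R · y^e mod p:
24^2 = 576 ≡ 17
35·17 = 595 ≡ 36 (mod 43)
36 ≡ 36 (mod 43); signature holds.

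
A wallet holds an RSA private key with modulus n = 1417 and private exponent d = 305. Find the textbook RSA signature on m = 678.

1319

m^2 ≡ 678^2 = 459684 ≡ 576
m^4 ≡ 576^2 = 331776 ≡ 198
m^8 ≡ 198^2 = 39204 ≡ 945
m^16 ≡ 945^2 = 893025 ≡ 315
m^32 ≡ 315^2 = 99225 ≡ 35
m^64 ≡ 35^2 = 1225
m^128 ≡ 1225^2 = 1500625 ≡ 22
m^256 ≡ 22^2 = 484
305 = 256 + 32 + 16 + 1, so m^305 ≡ 484·35·315·678 ≡ 1319 (mod 1417)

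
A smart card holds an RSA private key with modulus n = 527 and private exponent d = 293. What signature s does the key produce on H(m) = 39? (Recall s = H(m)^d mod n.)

(H(m))^2 ≡ 39^2 = 1521 ≡ 467
(H(m))^4 ≡ 467^2 = 218089 ≡ 438
(H(m))^8 ≡ 438^2 = 191844 ≡ 16
(H(m))^16 ≡ 16^2 = 256
(H(m))^32 ≡ 256^2 = 65536 ≡ 188
(H(m))^64 ≡ 188^2 = 35344 ≡ 35
(H(m))^128 ≡ 35^2 = 1225 ≡ 171
(H(m))^256 ≡ 171^2 = 29241 ≡ 256
293 = 256 + 32 + 4 + 1, so (H(m))^293 ≡ 256·188·438·39 ≡ 388 (mod 527)

388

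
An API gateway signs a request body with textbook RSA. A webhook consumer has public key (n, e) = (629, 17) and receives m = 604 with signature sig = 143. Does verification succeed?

sig^2 ≡ 143^2 = 20449 ≡ 321
sig^4 ≡ 321^2 = 103041 ≡ 514
sig^8 ≡ 514^2 = 264196 ≡ 16
sig^16 ≡ 16^2 = 256
17 = 16 + 1, so sig^17 ≡ 256·143 ≡ 126 (mod 629)
sig^17 mod 629 = 126, but m = 604.

fails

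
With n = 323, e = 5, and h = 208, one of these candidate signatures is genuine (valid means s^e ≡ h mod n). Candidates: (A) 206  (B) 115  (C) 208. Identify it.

C

Candidate A: Squares mod 323: 206^1≡206, 206^2≡123, 206^4≡271; 5 = 4 + 1, so 206^5 ≡ 271·206 ≡ 270 (mod 323)
Candidate B: Squares mod 323: 115^1≡115, 115^2≡305, 115^4≡1; 5 = 4 + 1, so 115^5 ≡ 1·115 ≡ 115 (mod 323)
Candidate C: Squares mod 323: 208^1≡208, 208^2≡305, 208^4≡1; 5 = 4 + 1, so 208^5 ≡ 1·208 ≡ 208 (mod 323)
  → matches h = 208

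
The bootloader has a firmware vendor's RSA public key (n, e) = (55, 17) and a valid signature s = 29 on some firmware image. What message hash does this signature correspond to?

s^2 ≡ 29^2 = 841 ≡ 16
s^4 ≡ 16^2 = 256 ≡ 36
s^8 ≡ 36^2 = 1296 ≡ 31
s^16 ≡ 31^2 = 961 ≡ 26
17 = 16 + 1, so s^17 ≡ 26·29 ≡ 39 (mod 55)

39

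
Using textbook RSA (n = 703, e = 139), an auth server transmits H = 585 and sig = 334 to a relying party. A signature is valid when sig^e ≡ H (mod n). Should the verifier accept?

Squares mod 703: sig^1≡334, sig^2≡482, sig^4≡334, sig^8≡482, sig^16≡334, sig^32≡482, sig^64≡334, sig^128≡482
139 = 128 + 8 + 2 + 1, so sig^139 ≡ 482·482·482·334 ≡ 334 (mod 703)
sig^139 mod 703 = 334, but H = 585.

reject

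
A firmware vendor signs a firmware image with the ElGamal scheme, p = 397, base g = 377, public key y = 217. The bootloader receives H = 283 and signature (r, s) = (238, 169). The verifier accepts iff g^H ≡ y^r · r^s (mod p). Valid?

yes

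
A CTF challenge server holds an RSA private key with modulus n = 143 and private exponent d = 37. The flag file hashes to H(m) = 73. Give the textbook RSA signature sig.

138

(H(m))^37 mod 143 = 138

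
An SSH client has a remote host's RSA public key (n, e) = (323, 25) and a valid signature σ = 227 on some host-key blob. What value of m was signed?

113

Squares mod 323: σ^1≡227, σ^2≡172, σ^4≡191, σ^8≡305, σ^16≡1
25 = 16 + 8 + 1, so σ^25 ≡ 1·305·227 ≡ 113 (mod 323)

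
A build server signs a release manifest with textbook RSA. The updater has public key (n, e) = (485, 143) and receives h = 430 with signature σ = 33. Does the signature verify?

does not verify

σ^2 ≡ 33^2 = 1089 ≡ 119
σ^4 ≡ 119^2 = 14161 ≡ 96
σ^8 ≡ 96^2 = 9216 ≡ 1
σ^16 ≡ 1^2 = 1
σ^32 ≡ 1^2 = 1
σ^64 ≡ 1^2 = 1
σ^128 ≡ 1^2 = 1
143 = 128 + 8 + 4 + 2 + 1, so σ^143 ≡ 1·1·96·119·33 ≡ 147 (mod 485)
147 ≠ 430, so verification fails.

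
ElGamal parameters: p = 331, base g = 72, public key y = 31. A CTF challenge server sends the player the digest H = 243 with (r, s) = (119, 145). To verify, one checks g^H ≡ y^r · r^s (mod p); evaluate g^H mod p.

72^243 mod 331 = 246

246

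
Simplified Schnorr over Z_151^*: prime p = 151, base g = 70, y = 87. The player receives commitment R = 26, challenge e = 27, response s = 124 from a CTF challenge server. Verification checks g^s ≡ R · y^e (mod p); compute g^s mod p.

70^2 = 4900 ≡ 68
70^4 ≡ 68^2 = 4624 ≡ 94
70^8 ≡ 94^2 = 8836 ≡ 78
70^16 ≡ 78^2 = 6084 ≡ 44
70^32 ≡ 44^2 = 1936 ≡ 124
70^64 ≡ 124^2 = 15376 ≡ 125
124 = 64 + 32 + 16 + 8 + 4, so 70^124 ≡ 125·124·44·78·94 ≡ 110 (mod 151)

110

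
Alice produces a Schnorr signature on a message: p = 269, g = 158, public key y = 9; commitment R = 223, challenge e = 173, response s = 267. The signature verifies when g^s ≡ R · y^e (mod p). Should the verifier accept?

accept

g^s mod p:
Squares mod 269: 158^1≡158, 158^2≡216, 158^4≡119, 158^8≡173, 158^16≡70, 158^32≡58, 158^64≡136, 158^128≡204, 158^256≡190
267 = 256 + 8 + 2 + 1, so 158^267 ≡ 190·173·216·158 ≡ 63 (mod 269)
R · y^e mod p:
Squares mod 269: 9^1≡9, 9^2≡81, 9^4≡105, 9^8≡265, 9^16≡16, 9^32≡256, 9^64≡169, 9^128≡47
173 = 128 + 32 + 8 + 4 + 1, so 9^173 ≡ 47·256·265·105·9 ≡ 215 (mod 269)
223·215 = 47945 ≡ 63 (mod 269)
63 ≡ 63 (mod 269); signature holds.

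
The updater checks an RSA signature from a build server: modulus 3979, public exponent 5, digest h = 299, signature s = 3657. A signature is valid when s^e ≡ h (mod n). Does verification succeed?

passes

Squares mod 3979: s^1≡3657, s^2≡230, s^4≡1173
5 = 4 + 1, so s^5 ≡ 1173·3657 ≡ 299 (mod 3979)
s^5 mod 3979 = 299 matches h.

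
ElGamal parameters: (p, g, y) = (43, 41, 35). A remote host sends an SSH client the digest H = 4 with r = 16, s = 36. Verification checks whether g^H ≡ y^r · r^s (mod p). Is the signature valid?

Left side g^H mod p:
41^2 = 1681 ≡ 4
41^4 ≡ 4^2 = 16
Right side y^r · r^s mod p:
35^2 = 1225 ≡ 21
35^4 ≡ 21^2 = 441 ≡ 11
35^8 ≡ 11^2 = 121 ≡ 35
35^16 ≡ 35^2 = 1225 ≡ 21
16^2 = 256 ≡ 41
16^4 ≡ 41^2 = 1681 ≡ 4
16^8 ≡ 4^2 = 16
16^16 ≡ 16^2 = 256 ≡ 41
16^32 ≡ 41^2 = 1681 ≡ 4
36 = 32 + 4, so 16^36 ≡ 4·4 ≡ 16 (mod 43)
21·16 = 336 ≡ 35 (mod 43)
16 ≠ 35, so verification fails.

invalid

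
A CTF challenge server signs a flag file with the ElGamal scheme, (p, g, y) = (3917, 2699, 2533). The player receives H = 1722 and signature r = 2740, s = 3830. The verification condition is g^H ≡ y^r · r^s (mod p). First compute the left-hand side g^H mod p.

2699^2 = 7284601 ≡ 2898
2699^4 ≡ 2898^2 = 8398404 ≡ 356
2699^8 ≡ 356^2 = 126736 ≡ 1392
2699^16 ≡ 1392^2 = 1937664 ≡ 2666
2699^32 ≡ 2666^2 = 7107556 ≡ 2118
2699^64 ≡ 2118^2 = 4485924 ≡ 959
2699^128 ≡ 959^2 = 919681 ≡ 3103
2699^256 ≡ 3103^2 = 9628609 ≡ 623
2699^512 ≡ 623^2 = 388129 ≡ 346
2699^1024 ≡ 346^2 = 119716 ≡ 2206
1722 = 1024 + 512 + 128 + 32 + 16 + 8 + 2, so 2699^1722 ≡ 2206·346·3103·2118·2666·1392·2898 ≡ 1834 (mod 3917)

1834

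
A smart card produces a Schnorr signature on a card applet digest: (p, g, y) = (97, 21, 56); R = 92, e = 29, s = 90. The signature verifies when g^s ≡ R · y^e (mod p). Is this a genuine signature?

genuine

g^s mod p:
21^2 = 441 ≡ 53
21^4 ≡ 53^2 = 2809 ≡ 93
21^8 ≡ 93^2 = 8649 ≡ 16
21^16 ≡ 16^2 = 256 ≡ 62
21^32 ≡ 62^2 = 3844 ≡ 61
21^64 ≡ 61^2 = 3721 ≡ 35
90 = 64 + 16 + 8 + 2, so 21^90 ≡ 35·62·16·53 ≡ 70 (mod 97)
R · y^e mod p:
56^2 = 3136 ≡ 32
56^4 ≡ 32^2 = 1024 ≡ 54
56^8 ≡ 54^2 = 2916 ≡ 6
56^16 ≡ 6^2 = 36
29 = 16 + 8 + 4 + 1, so 56^29 ≡ 36·6·54·56 ≡ 83 (mod 97)
92·83 = 7636 ≡ 70 (mod 97)
70 ≡ 70 (mod 97); signature holds.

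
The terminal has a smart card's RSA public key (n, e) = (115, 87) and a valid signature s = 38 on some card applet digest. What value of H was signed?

112

s^2 ≡ 38^2 = 1444 ≡ 64
s^4 ≡ 64^2 = 4096 ≡ 71
s^8 ≡ 71^2 = 5041 ≡ 96
s^16 ≡ 96^2 = 9216 ≡ 16
s^32 ≡ 16^2 = 256 ≡ 26
s^64 ≡ 26^2 = 676 ≡ 101
87 = 64 + 16 + 4 + 2 + 1, so s^87 ≡ 101·16·71·64·38 ≡ 112 (mod 115)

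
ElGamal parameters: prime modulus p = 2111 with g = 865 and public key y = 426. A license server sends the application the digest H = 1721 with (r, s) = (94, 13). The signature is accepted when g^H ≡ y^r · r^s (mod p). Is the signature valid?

valid

Left side g^H mod p:
865^2 = 748225 ≡ 931
865^4 ≡ 931^2 = 866761 ≡ 1251
865^8 ≡ 1251^2 = 1565001 ≡ 750
865^16 ≡ 750^2 = 562500 ≡ 974
865^32 ≡ 974^2 = 948676 ≡ 837
865^64 ≡ 837^2 = 700569 ≡ 1828
865^128 ≡ 1828^2 = 3341584 ≡ 1982
865^256 ≡ 1982^2 = 3928324 ≡ 1864
865^512 ≡ 1864^2 = 3474496 ≡ 1901
865^1024 ≡ 1901^2 = 3613801 ≡ 1880
1721 = 1024 + 512 + 128 + 32 + 16 + 8 + 1, so 865^1721 ≡ 1880·1901·1982·837·974·750·865 ≡ 2043 (mod 2111)
Right side y^r · r^s mod p:
426^2 = 181476 ≡ 2041
426^4 ≡ 2041^2 = 4165681 ≡ 678
426^8 ≡ 678^2 = 459684 ≡ 1597
426^16 ≡ 1597^2 = 2550409 ≡ 321
426^32 ≡ 321^2 = 103041 ≡ 1713
426^64 ≡ 1713^2 = 2934369 ≡ 79
94 = 64 + 16 + 8 + 4 + 2, so 426^94 ≡ 79·321·1597·678·2041 ≡ 992 (mod 2111)
94^2 = 8836 ≡ 392
94^4 ≡ 392^2 = 153664 ≡ 1672
94^8 ≡ 1672^2 = 2795584 ≡ 620
13 = 8 + 4 + 1, so 94^13 ≡ 620·1672·94 ≡ 400 (mod 2111)
992·400 = 396800 ≡ 2043 (mod 2111)
2043 ≡ 2043 (mod 2111), so the signature is genuine.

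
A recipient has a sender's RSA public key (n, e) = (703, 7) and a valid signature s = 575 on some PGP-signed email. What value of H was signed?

244

s^2 ≡ 575^2 = 330625 ≡ 215
s^4 ≡ 215^2 = 46225 ≡ 530
7 = 4 + 2 + 1, so s^7 ≡ 530·215·575 ≡ 244 (mod 703)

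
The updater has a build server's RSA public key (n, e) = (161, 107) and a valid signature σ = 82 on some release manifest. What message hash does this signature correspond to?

94

Squares mod 161: σ^1≡82, σ^2≡123, σ^4≡156, σ^8≡25, σ^16≡142, σ^32≡39, σ^64≡72
107 = 64 + 32 + 8 + 2 + 1, so σ^107 ≡ 72·39·25·123·82 ≡ 94 (mod 161)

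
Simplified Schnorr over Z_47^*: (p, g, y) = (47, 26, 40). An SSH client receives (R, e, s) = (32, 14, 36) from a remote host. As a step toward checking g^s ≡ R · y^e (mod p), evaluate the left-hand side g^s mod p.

Squares mod 47: 26^1≡26, 26^2≡18, 26^4≡42, 26^8≡25, 26^16≡14, 26^32≡8
36 = 32 + 4, so 26^36 ≡ 8·42 ≡ 7 (mod 47)

7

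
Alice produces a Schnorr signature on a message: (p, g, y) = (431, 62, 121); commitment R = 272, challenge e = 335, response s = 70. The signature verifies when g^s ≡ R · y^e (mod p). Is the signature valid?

g^s mod p:
62^70 mod 431 = 165
R · y^e mod p:
121^335 mod 431 = 9
272·9 = 2448 ≡ 293 (mod 431)
165 ≠ 293; the check fails.

invalid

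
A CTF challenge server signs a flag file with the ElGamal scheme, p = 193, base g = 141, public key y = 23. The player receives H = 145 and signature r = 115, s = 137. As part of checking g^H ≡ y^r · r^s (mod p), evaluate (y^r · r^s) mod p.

34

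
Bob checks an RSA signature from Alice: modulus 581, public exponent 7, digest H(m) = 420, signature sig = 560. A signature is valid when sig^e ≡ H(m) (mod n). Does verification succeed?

passes

sig^2 ≡ 560^2 = 313600 ≡ 441
sig^4 ≡ 441^2 = 194481 ≡ 427
7 = 4 + 2 + 1, so sig^7 ≡ 427·441·560 ≡ 420 (mod 581)
sig^7 mod 581 = 420 matches H(m).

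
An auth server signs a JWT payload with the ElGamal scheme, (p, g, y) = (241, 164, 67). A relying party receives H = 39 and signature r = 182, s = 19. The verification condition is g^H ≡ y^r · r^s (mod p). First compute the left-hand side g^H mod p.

125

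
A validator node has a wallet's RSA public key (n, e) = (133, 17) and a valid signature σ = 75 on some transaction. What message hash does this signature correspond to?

σ^17 mod 133 = 94

94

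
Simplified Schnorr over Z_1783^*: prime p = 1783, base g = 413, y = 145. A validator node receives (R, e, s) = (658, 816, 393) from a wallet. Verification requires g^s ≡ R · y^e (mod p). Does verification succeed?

fails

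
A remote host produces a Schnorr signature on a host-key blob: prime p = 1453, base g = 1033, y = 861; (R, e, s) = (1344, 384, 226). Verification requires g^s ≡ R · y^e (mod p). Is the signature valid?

g^s mod p:
1033^2 = 1067089 ≡ 587
1033^4 ≡ 587^2 = 344569 ≡ 208
1033^8 ≡ 208^2 = 43264 ≡ 1127
1033^16 ≡ 1127^2 = 1270129 ≡ 207
1033^32 ≡ 207^2 = 42849 ≡ 712
1033^64 ≡ 712^2 = 506944 ≡ 1300
1033^128 ≡ 1300^2 = 1690000 ≡ 161
226 = 128 + 64 + 32 + 2, so 1033^226 ≡ 161·1300·712·587 ≡ 965 (mod 1453)
R · y^e mod p:
861^2 = 741321 ≡ 291
861^4 ≡ 291^2 = 84681 ≡ 407
861^8 ≡ 407^2 = 165649 ≡ 7
861^16 ≡ 7^2 = 49
861^32 ≡ 49^2 = 2401 ≡ 948
861^64 ≡ 948^2 = 898704 ≡ 750
861^128 ≡ 750^2 = 562500 ≡ 189
861^256 ≡ 189^2 = 35721 ≡ 849
384 = 256 + 128, so 861^384 ≡ 849·189 ≡ 631 (mod 1453)
1344·631 = 848064 ≡ 965 (mod 1453)
965 ≡ 965 (mod 1453); signature holds.

valid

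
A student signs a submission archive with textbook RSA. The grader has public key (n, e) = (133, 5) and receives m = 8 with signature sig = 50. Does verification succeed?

sig^2 ≡ 50^2 = 2500 ≡ 106
sig^4 ≡ 106^2 = 11236 ≡ 64
5 = 4 + 1, so sig^5 ≡ 64·50 ≡ 8 (mod 133)
sig^5 mod 133 = 8 matches m.

passes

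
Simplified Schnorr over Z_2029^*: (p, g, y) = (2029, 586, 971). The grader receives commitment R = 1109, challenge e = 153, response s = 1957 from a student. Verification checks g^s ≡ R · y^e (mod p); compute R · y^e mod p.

Squares mod 2029: 971^1≡971, 971^2≡1385, 971^4≡820, 971^8≡801, 971^16≡437, 971^32≡243, 971^64≡208, 971^128≡655
153 = 128 + 16 + 8 + 1, so 971^153 ≡ 655·437·801·971 ≡ 1581 (mod 2029)
R · y^e ≡ 1109·1581 = 1753329 ≡ 273 (mod 2029)

273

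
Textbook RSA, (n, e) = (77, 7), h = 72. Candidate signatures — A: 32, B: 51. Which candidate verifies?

B

Candidate A: 32^7 mod 77 = 32
Candidate B: 51^7 mod 77 = 72
  → matches h = 72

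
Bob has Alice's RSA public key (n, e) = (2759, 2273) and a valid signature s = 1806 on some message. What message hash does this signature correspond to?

2434

Squares mod 2759: s^1≡1806, s^2≡498, s^4≡2453, s^8≡2589, s^16≡1310, s^32≡2, s^64≡4, s^128≡16, s^256≡256, s^512≡2079, s^1024≡1647, s^2048≡512
2273 = 2048 + 128 + 64 + 32 + 1, so s^2273 ≡ 512·16·4·2·1806 ≡ 2434 (mod 2759)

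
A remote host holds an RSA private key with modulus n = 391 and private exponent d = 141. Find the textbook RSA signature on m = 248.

334

Squares mod 391: m^1≡248, m^2≡117, m^4≡4, m^8≡16, m^16≡256, m^32≡239, m^64≡35, m^128≡52
141 = 128 + 8 + 4 + 1, so m^141 ≡ 52·16·4·248 ≡ 334 (mod 391)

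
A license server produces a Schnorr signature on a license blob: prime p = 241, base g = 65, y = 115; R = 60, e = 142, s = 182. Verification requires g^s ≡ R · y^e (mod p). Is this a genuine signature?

g^s mod p:
65^2 = 4225 ≡ 128
65^4 ≡ 128^2 = 16384 ≡ 237
65^8 ≡ 237^2 = 56169 ≡ 16
65^16 ≡ 16^2 = 256 ≡ 15
65^32 ≡ 15^2 = 225
65^64 ≡ 225^2 = 50625 ≡ 15
65^128 ≡ 15^2 = 225
182 = 128 + 32 + 16 + 4 + 2, so 65^182 ≡ 225·225·15·237·128 ≡ 239 (mod 241)
R · y^e mod p:
115^2 = 13225 ≡ 211
115^4 ≡ 211^2 = 44521 ≡ 177
115^8 ≡ 177^2 = 31329 ≡ 240
115^16 ≡ 240^2 = 57600 ≡ 1
115^32 ≡ 1^2 = 1
115^64 ≡ 1^2 = 1
115^128 ≡ 1^2 = 1
142 = 128 + 8 + 4 + 2, so 115^142 ≡ 1·240·177·211 ≡ 8 (mod 241)
60·8 = 480 ≡ 239 (mod 241)
239 ≡ 239 (mod 241); signature holds.

genuine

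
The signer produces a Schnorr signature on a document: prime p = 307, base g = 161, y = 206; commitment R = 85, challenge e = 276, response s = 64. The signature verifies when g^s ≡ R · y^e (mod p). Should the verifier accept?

reject

g^s mod p:
161^2 = 25921 ≡ 133
161^4 ≡ 133^2 = 17689 ≡ 190
161^8 ≡ 190^2 = 36100 ≡ 181
161^16 ≡ 181^2 = 32761 ≡ 219
161^32 ≡ 219^2 = 47961 ≡ 69
161^64 ≡ 69^2 = 4761 ≡ 156
R · y^e mod p:
206^2 = 42436 ≡ 70
206^4 ≡ 70^2 = 4900 ≡ 295
206^8 ≡ 295^2 = 87025 ≡ 144
206^16 ≡ 144^2 = 20736 ≡ 167
206^32 ≡ 167^2 = 27889 ≡ 259
206^64 ≡ 259^2 = 67081 ≡ 155
206^128 ≡ 155^2 = 24025 ≡ 79
206^256 ≡ 79^2 = 6241 ≡ 101
276 = 256 + 16 + 4, so 206^276 ≡ 101·167·295 ≡ 216 (mod 307)
85·216 = 18360 ≡ 247 (mod 307)
156 ≠ 247; the check fails.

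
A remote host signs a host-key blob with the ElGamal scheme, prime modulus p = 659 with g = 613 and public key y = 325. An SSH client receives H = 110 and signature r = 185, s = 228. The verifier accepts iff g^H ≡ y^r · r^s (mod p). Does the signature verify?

Left side g^H mod p:
613^110 mod 659 = 173
Right side y^r · r^s mod p:
325^185 mod 659 = 207
185^228 mod 659 = 628
207·628 = 129996 ≡ 173 (mod 659)
173 ≡ 173 (mod 659), so the signature is genuine.

verifies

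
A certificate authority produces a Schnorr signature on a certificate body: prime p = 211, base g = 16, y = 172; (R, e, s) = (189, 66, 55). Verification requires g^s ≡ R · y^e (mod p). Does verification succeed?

passes

g^s mod p:
16^2 = 256 ≡ 45
16^4 ≡ 45^2 = 2025 ≡ 126
16^8 ≡ 126^2 = 15876 ≡ 51
16^16 ≡ 51^2 = 2601 ≡ 69
16^32 ≡ 69^2 = 4761 ≡ 119
55 = 32 + 16 + 4 + 2 + 1, so 16^55 ≡ 119·69·126·45·16 ≡ 180 (mod 211)
R · y^e mod p:
172^2 = 29584 ≡ 44
172^4 ≡ 44^2 = 1936 ≡ 37
172^8 ≡ 37^2 = 1369 ≡ 103
172^16 ≡ 103^2 = 10609 ≡ 59
172^32 ≡ 59^2 = 3481 ≡ 105
172^64 ≡ 105^2 = 11025 ≡ 53
66 = 64 + 2, so 172^66 ≡ 53·44 ≡ 11 (mod 211)
189·11 = 2079 ≡ 180 (mod 211)
180 ≡ 180 (mod 211); signature holds.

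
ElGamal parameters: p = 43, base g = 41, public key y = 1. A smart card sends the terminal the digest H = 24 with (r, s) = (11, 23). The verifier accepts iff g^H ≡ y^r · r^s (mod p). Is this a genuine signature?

Left side g^H mod p:
41^2 = 1681 ≡ 4
41^4 ≡ 4^2 = 16
41^8 ≡ 16^2 = 256 ≡ 41
41^16 ≡ 41^2 = 1681 ≡ 4
24 = 16 + 8, so 41^24 ≡ 4·41 ≡ 35 (mod 43)
Right side y^r · r^s mod p:
1^2 = 1
1^4 ≡ 1^2 = 1
1^8 ≡ 1^2 = 1
11 = 8 + 2 + 1, so 1^11 ≡ 1·1·1 ≡ 1 (mod 43)
11^2 = 121 ≡ 35
11^4 ≡ 35^2 = 1225 ≡ 21
11^8 ≡ 21^2 = 441 ≡ 11
11^16 ≡ 11^2 = 121 ≡ 35
23 = 16 + 4 + 2 + 1, so 11^23 ≡ 35·21·35·11 ≡ 35 (mod 43)
1·35 = 35 ≡ 35 (mod 43)
35 ≡ 35 (mod 43), so the signature is genuine.

genuine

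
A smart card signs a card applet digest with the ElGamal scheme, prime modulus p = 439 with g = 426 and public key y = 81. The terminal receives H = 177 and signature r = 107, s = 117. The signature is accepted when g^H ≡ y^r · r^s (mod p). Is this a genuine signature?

Left side g^H mod p:
426^2 = 181476 ≡ 169
426^4 ≡ 169^2 = 28561 ≡ 26
426^8 ≡ 26^2 = 676 ≡ 237
426^16 ≡ 237^2 = 56169 ≡ 416
426^32 ≡ 416^2 = 173056 ≡ 90
426^64 ≡ 90^2 = 8100 ≡ 198
426^128 ≡ 198^2 = 39204 ≡ 133
177 = 128 + 32 + 16 + 1, so 426^177 ≡ 133·90·416·426 ≡ 302 (mod 439)
Right side y^r · r^s mod p:
81^2 = 6561 ≡ 415
81^4 ≡ 415^2 = 172225 ≡ 137
81^8 ≡ 137^2 = 18769 ≡ 331
81^16 ≡ 331^2 = 109561 ≡ 250
81^32 ≡ 250^2 = 62500 ≡ 162
81^64 ≡ 162^2 = 26244 ≡ 343
107 = 64 + 32 + 8 + 2 + 1, so 81^107 ≡ 343·162·331·415·81 ≡ 63 (mod 439)
107^2 = 11449 ≡ 35
107^4 ≡ 35^2 = 1225 ≡ 347
107^8 ≡ 347^2 = 120409 ≡ 123
107^16 ≡ 123^2 = 15129 ≡ 203
107^32 ≡ 203^2 = 41209 ≡ 382
107^64 ≡ 382^2 = 145924 ≡ 176
117 = 64 + 32 + 16 + 4 + 1, so 107^117 ≡ 176·382·203·347·107 ≡ 179 (mod 439)
63·179 = 11277 ≡ 302 (mod 439)
302 ≡ 302 (mod 439), so the signature is genuine.

genuine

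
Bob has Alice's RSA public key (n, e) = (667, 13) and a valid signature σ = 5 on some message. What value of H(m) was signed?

412

Squares mod 667: σ^1≡5, σ^2≡25, σ^4≡625, σ^8≡430
13 = 8 + 4 + 1, so σ^13 ≡ 430·625·5 ≡ 412 (mod 667)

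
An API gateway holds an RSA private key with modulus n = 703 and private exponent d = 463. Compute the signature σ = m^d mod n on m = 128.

2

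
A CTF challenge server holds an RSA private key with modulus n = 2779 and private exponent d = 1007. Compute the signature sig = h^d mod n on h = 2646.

h^1007 mod 2779 = 1638

1638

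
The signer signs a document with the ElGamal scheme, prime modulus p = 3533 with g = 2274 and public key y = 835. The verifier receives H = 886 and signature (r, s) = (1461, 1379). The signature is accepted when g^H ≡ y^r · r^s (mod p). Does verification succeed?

Left side g^H mod p:
Squares mod 3533: 2274^1≡2274, 2274^2≡2297, 2274^4≡1440, 2274^8≡3262, 2274^16≡2781, 2274^32≡224, 2274^64≡714, 2274^128≡1044, 2274^256≡1772, 2274^512≡2680
886 = 512 + 256 + 64 + 32 + 16 + 4 + 2, so 2274^886 ≡ 2680·1772·714·224·2781·1440·2297 ≡ 725 (mod 3533)
Right side y^r · r^s mod p:
Squares mod 3533: 835^1≡835, 835^2≡1224, 835^4≡184, 835^8≡2059, 835^16≡3414, 835^32≡29, 835^64≡841, 835^128≡681, 835^256≡938, 835^512≡127, 835^1024≡1997
1461 = 1024 + 256 + 128 + 32 + 16 + 4 + 1, so 835^1461 ≡ 1997·938·681·29·3414·184·835 ≡ 3364 (mod 3533)
Squares mod 3533: 1461^1≡1461, 1461^2≡589, 1461^4≡687, 1461^8≡2080, 1461^16≡2008, 1461^32≡911, 1461^64≡3199, 1461^128≡2033, 1461^256≡3012, 1461^512≡2933, 1461^1024≡3167
1379 = 1024 + 256 + 64 + 32 + 2 + 1, so 1461^1379 ≡ 3167·3012·3199·911·589·1461 ≡ 2764 (mod 3533)
3364·2764 = 9298096 ≡ 2773 (mod 3533)
725 ≠ 2773, so verification fails.

fails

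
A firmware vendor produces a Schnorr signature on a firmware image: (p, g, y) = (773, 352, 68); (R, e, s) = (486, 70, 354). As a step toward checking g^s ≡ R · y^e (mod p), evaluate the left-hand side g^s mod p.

352^2 = 123904 ≡ 224
352^4 ≡ 224^2 = 50176 ≡ 704
352^8 ≡ 704^2 = 495616 ≡ 123
352^16 ≡ 123^2 = 15129 ≡ 442
352^32 ≡ 442^2 = 195364 ≡ 568
352^64 ≡ 568^2 = 322624 ≡ 283
352^128 ≡ 283^2 = 80089 ≡ 470
352^256 ≡ 470^2 = 220900 ≡ 595
354 = 256 + 64 + 32 + 2, so 352^354 ≡ 595·283·568·224 ≡ 181 (mod 773)

181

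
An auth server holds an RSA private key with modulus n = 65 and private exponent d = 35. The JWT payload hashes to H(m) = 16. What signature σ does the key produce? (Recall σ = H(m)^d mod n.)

61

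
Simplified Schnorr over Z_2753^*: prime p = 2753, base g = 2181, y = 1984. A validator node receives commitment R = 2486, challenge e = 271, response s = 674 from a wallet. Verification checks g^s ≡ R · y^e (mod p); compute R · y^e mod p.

Squares mod 2753: 1984^1≡1984, 1984^2≡2219, 1984^4≡1597, 1984^8≡1131, 1984^16≡1769, 1984^32≡1953, 1984^64≡1304, 1984^128≡1815, 1984^256≡1637
271 = 256 + 8 + 4 + 2 + 1, so 1984^271 ≡ 1637·1131·1597·2219·1984 ≡ 1930 (mod 2753)
R · y^e ≡ 2486·1930 = 4797980 ≡ 2254 (mod 2753)

2254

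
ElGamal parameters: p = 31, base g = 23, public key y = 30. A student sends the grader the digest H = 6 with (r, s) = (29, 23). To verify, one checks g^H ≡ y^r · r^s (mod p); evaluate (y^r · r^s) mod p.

8

Squares mod 31: 30^1≡30, 30^2≡1, 30^4≡1, 30^8≡1, 30^16≡1
29 = 16 + 8 + 4 + 1, so 30^29 ≡ 1·1·1·30 ≡ 30 (mod 31)
Squares mod 31: 29^1≡29, 29^2≡4, 29^4≡16, 29^8≡8, 29^16≡2
23 = 16 + 4 + 2 + 1, so 29^23 ≡ 2·16·4·29 ≡ 23 (mod 31)
y^r · r^s ≡ 30·23 = 690 ≡ 8 (mod 31)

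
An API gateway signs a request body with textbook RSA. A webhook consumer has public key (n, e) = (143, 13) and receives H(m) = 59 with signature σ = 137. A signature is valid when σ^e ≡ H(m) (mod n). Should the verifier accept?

accept

σ^2 ≡ 137^2 = 18769 ≡ 36
σ^4 ≡ 36^2 = 1296 ≡ 9
σ^8 ≡ 9^2 = 81
13 = 8 + 4 + 1, so σ^13 ≡ 81·9·137 ≡ 59 (mod 143)
Since 59 equals the digest 59, verification succeeds.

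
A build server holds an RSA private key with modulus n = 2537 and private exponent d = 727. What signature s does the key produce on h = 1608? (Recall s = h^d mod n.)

1346

h^2 ≡ 1608^2 = 2585664 ≡ 461
h^4 ≡ 461^2 = 212521 ≡ 1950
h^8 ≡ 1950^2 = 3802500 ≡ 2074
h^16 ≡ 2074^2 = 4301476 ≡ 1261
h^32 ≡ 1261^2 = 1590121 ≡ 1959
h^64 ≡ 1959^2 = 3837681 ≡ 1737
h^128 ≡ 1737^2 = 3017169 ≡ 676
h^256 ≡ 676^2 = 456976 ≡ 316
h^512 ≡ 316^2 = 99856 ≡ 913
727 = 512 + 128 + 64 + 16 + 4 + 2 + 1, so h^727 ≡ 913·676·1737·1261·1950·461·1608 ≡ 1346 (mod 2537)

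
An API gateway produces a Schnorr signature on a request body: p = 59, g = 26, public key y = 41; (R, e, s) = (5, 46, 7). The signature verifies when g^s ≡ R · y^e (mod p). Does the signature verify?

does not verify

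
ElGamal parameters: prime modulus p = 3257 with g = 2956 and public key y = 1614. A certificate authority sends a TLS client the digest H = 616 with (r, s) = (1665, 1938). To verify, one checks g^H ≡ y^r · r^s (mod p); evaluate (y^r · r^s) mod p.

103

1614^1665 mod 3257 = 722
1665^1938 mod 3257 = 1367
y^r · r^s ≡ 722·1367 = 986974 ≡ 103 (mod 3257)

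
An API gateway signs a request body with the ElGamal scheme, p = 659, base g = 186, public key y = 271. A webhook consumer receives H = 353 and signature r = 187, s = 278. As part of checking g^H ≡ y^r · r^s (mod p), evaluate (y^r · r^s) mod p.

545

271^2 = 73441 ≡ 292
271^4 ≡ 292^2 = 85264 ≡ 253
271^8 ≡ 253^2 = 64009 ≡ 86
271^16 ≡ 86^2 = 7396 ≡ 147
271^32 ≡ 147^2 = 21609 ≡ 521
271^64 ≡ 521^2 = 271441 ≡ 592
271^128 ≡ 592^2 = 350464 ≡ 535
187 = 128 + 32 + 16 + 8 + 2 + 1, so 271^187 ≡ 535·521·147·86·292·271 ≡ 625 (mod 659)
187^2 = 34969 ≡ 42
187^4 ≡ 42^2 = 1764 ≡ 446
187^8 ≡ 446^2 = 198916 ≡ 557
187^16 ≡ 557^2 = 310249 ≡ 519
187^32 ≡ 519^2 = 269361 ≡ 489
187^64 ≡ 489^2 = 239121 ≡ 563
187^128 ≡ 563^2 = 316969 ≡ 649
187^256 ≡ 649^2 = 421201 ≡ 100
278 = 256 + 16 + 4 + 2, so 187^278 ≡ 100·519·446·42 ≡ 391 (mod 659)
y^r · r^s ≡ 625·391 = 244375 ≡ 545 (mod 659)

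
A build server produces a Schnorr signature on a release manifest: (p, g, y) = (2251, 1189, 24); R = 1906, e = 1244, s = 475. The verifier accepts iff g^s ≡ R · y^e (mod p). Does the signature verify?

g^s mod p:
1189^2 = 1413721 ≡ 93
1189^4 ≡ 93^2 = 8649 ≡ 1896
1189^8 ≡ 1896^2 = 3594816 ≡ 2220
1189^16 ≡ 2220^2 = 4928400 ≡ 961
1189^32 ≡ 961^2 = 923521 ≡ 611
1189^64 ≡ 611^2 = 373321 ≡ 1906
1189^128 ≡ 1906^2 = 3632836 ≡ 1973
1189^256 ≡ 1973^2 = 3892729 ≡ 750
475 = 256 + 128 + 64 + 16 + 8 + 2 + 1, so 1189^475 ≡ 750·1973·1906·961·2220·93·1189 ≡ 19 (mod 2251)
R · y^e mod p:
24^2 = 576
24^4 ≡ 576^2 = 331776 ≡ 879
24^8 ≡ 879^2 = 772641 ≡ 548
24^16 ≡ 548^2 = 300304 ≡ 921
24^32 ≡ 921^2 = 848241 ≡ 1865
24^64 ≡ 1865^2 = 3478225 ≡ 430
24^128 ≡ 430^2 = 184900 ≡ 318
24^256 ≡ 318^2 = 101124 ≡ 2080
24^512 ≡ 2080^2 = 4326400 ≡ 2229
24^1024 ≡ 2229^2 = 4968441 ≡ 484
1244 = 1024 + 128 + 64 + 16 + 8 + 4, so 24^1244 ≡ 484·318·430·921·548·879 ≡ 724 (mod 2251)
1906·724 = 1379944 ≡ 81 (mod 2251)
19 ≠ 81; the check fails.

does not verify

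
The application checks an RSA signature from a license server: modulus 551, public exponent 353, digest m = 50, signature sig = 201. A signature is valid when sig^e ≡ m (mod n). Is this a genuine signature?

forged

sig^353 mod 551 = 501
The recovered value 501 does not match the digest 50.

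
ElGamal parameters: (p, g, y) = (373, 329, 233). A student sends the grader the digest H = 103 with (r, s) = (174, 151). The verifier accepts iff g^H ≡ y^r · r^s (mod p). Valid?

yes

Left side g^H mod p:
Squares mod 373: 329^1≡329, 329^2≡71, 329^4≡192, 329^8≡310, 329^16≡239, 329^32≡52, 329^64≡93
103 = 64 + 32 + 4 + 2 + 1, so 329^103 ≡ 93·52·192·71·329 ≡ 312 (mod 373)
Right side y^r · r^s mod p:
Squares mod 373: 233^1≡233, 233^2≡204, 233^4≡213, 233^8≡236, 233^16≡119, 233^32≡360, 233^64≡169, 233^128≡213
174 = 128 + 32 + 8 + 4 + 2, so 233^174 ≡ 213·360·236·213·204 ≡ 343 (mod 373)
Squares mod 373: 174^1≡174, 174^2≡63, 174^4≡239, 174^8≡52, 174^16≡93, 174^32≡70, 174^64≡51, 174^128≡363
151 = 128 + 16 + 4 + 2 + 1, so 174^151 ≡ 363·93·239·63·174 ≡ 288 (mod 373)
343·288 = 98784 ≡ 312 (mod 373)
312 ≡ 312 (mod 373), so the signature is genuine.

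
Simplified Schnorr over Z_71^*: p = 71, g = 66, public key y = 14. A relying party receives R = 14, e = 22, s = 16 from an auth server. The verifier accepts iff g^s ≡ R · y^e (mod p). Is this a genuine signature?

g^s mod p:
66^16 mod 71 = 5
R · y^e mod p:
14^22 mod 71 = 54
14·54 = 756 ≡ 46 (mod 71)
5 ≠ 46; the check fails.

forged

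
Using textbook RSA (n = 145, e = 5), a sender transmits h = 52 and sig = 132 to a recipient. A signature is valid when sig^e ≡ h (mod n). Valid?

sig^2 ≡ 132^2 = 17424 ≡ 24
sig^4 ≡ 24^2 = 576 ≡ 141
5 = 4 + 1, so sig^5 ≡ 141·132 ≡ 52 (mod 145)
Since 52 equals the digest 52, verification succeeds.

yes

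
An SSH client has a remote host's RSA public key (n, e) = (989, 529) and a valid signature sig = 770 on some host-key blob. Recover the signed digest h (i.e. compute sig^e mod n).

862

sig^2 ≡ 770^2 = 592900 ≡ 489
sig^4 ≡ 489^2 = 239121 ≡ 772
sig^8 ≡ 772^2 = 595984 ≡ 606
sig^16 ≡ 606^2 = 367236 ≡ 317
sig^32 ≡ 317^2 = 100489 ≡ 600
sig^64 ≡ 600^2 = 360000 ≡ 4
sig^128 ≡ 4^2 = 16
sig^256 ≡ 16^2 = 256
sig^512 ≡ 256^2 = 65536 ≡ 262
529 = 512 + 16 + 1, so sig^529 ≡ 262·317·770 ≡ 862 (mod 989)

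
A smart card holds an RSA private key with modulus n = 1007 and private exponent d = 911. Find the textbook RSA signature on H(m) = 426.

316

(H(m))^2 ≡ 426^2 = 181476 ≡ 216
(H(m))^4 ≡ 216^2 = 46656 ≡ 334
(H(m))^8 ≡ 334^2 = 111556 ≡ 786
(H(m))^16 ≡ 786^2 = 617796 ≡ 505
(H(m))^32 ≡ 505^2 = 255025 ≡ 254
(H(m))^64 ≡ 254^2 = 64516 ≡ 68
(H(m))^128 ≡ 68^2 = 4624 ≡ 596
(H(m))^256 ≡ 596^2 = 355216 ≡ 752
(H(m))^512 ≡ 752^2 = 565504 ≡ 577
911 = 512 + 256 + 128 + 8 + 4 + 2 + 1, so (H(m))^911 ≡ 577·752·596·786·334·216·426 ≡ 316 (mod 1007)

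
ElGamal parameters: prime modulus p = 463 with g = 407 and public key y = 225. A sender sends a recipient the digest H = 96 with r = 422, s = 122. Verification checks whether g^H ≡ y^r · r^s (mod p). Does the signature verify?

does not verify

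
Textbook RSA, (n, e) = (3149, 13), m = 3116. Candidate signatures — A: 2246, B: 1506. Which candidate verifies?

B

Candidate A: 2246^2 = 5044516 ≡ 2967; 2246^4 ≡ 2967^2 = 8803089 ≡ 1634; 2246^8 ≡ 1634^2 = 2669956 ≡ 2753; 13 = 8 + 4 + 1, so 2246^13 ≡ 2753·1634·2246 ≡ 1842 (mod 3149)
Candidate B: 1506^2 = 2268036 ≡ 756; 1506^4 ≡ 756^2 = 571536 ≡ 1567; 1506^8 ≡ 1567^2 = 2455489 ≡ 2418; 13 = 8 + 4 + 1, so 1506^13 ≡ 2418·1567·1506 ≡ 3116 (mod 3149)
  → matches m = 3116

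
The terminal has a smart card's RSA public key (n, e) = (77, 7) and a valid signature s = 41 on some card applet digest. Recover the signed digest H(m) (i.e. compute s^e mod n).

s^2 ≡ 41^2 = 1681 ≡ 64
s^4 ≡ 64^2 = 4096 ≡ 15
7 = 4 + 2 + 1, so s^7 ≡ 15·64·41 ≡ 13 (mod 77)

13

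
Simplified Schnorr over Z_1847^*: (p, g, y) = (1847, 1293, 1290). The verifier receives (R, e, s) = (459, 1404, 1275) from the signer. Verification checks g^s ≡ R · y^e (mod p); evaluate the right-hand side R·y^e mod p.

1290^2 = 1664100 ≡ 1800
1290^4 ≡ 1800^2 = 3240000 ≡ 362
1290^8 ≡ 362^2 = 131044 ≡ 1754
1290^16 ≡ 1754^2 = 3076516 ≡ 1261
1290^32 ≡ 1261^2 = 1590121 ≡ 1701
1290^64 ≡ 1701^2 = 2893401 ≡ 999
1290^128 ≡ 999^2 = 998001 ≡ 621
1290^256 ≡ 621^2 = 385641 ≡ 1465
1290^512 ≡ 1465^2 = 2146225 ≡ 11
1290^1024 ≡ 11^2 = 121
1404 = 1024 + 256 + 64 + 32 + 16 + 8 + 4, so 1290^1404 ≡ 121·1465·999·1701·1261·1754·362 ≡ 1598 (mod 1847)
R · y^e ≡ 459·1598 = 733482 ≡ 223 (mod 1847)

223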